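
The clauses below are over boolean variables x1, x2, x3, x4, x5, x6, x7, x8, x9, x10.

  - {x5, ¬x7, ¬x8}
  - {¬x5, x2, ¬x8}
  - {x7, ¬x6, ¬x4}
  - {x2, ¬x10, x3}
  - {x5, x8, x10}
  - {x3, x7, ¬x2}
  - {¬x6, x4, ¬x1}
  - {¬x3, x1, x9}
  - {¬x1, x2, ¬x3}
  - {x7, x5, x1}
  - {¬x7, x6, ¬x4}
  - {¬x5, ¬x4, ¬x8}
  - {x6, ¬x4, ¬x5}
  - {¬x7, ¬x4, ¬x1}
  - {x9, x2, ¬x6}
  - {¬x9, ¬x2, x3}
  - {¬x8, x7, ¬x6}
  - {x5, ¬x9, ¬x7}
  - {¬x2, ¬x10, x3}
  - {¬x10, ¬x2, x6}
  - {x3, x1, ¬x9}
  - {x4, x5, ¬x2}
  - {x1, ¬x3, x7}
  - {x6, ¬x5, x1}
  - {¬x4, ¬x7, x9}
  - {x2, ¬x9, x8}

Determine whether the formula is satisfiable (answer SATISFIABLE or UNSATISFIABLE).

Try x1 = True.
For the remaining variables, x2 = False, x3 = False, x4 = False, x5 = False, x6 = False, x7 = False, x8 = True, x9 = False, x10 = False works.
So x1=True, x2=False, x3=False, x4=False, x5=False, x6=False, x7=False, x8=True, x9=False, x10=False is a satisfying assignment.

SATISFIABLE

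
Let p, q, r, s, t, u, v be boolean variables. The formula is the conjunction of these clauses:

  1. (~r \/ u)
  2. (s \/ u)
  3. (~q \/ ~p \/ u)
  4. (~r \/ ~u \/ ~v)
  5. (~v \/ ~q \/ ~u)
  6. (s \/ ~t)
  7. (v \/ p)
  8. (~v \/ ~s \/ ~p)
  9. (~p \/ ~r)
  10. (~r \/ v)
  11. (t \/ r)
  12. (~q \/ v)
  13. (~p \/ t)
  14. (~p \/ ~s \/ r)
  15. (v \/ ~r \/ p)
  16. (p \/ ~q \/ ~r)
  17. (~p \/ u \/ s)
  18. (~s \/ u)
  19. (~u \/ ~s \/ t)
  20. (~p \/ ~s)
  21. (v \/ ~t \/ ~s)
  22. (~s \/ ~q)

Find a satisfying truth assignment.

p=False, q=False, r=False, s=True, t=True, u=True, v=True

Check each clause:
  1. (~r \/ u) — ~r is true.
  2. (u \/ s) — s is true.
  3. (~q \/ ~p \/ u) — ~q is true.
  4. (~u \/ ~r \/ ~v) — ~r is true.
  5. (~u \/ ~v \/ ~q) — ~q is true.
  6. (s \/ ~t) — s is true.
  7. (p \/ v) — v is true.
  8. (~v \/ ~s \/ ~p) — ~p is true.
  9. (~r \/ ~p) — ~r is true.
  10. (~r \/ v) — ~r is true.
  11. (r \/ t) — t is true.
  12. (~q \/ v) — ~q is true.
  13. (t \/ ~p) — t is true.
  14. (~p \/ ~s \/ r) — ~p is true.
  15. (~r \/ p \/ v) — ~r is true.
  16. (~q \/ p \/ ~r) — ~r is true.
  17. (u \/ s \/ ~p) — s is true.
  18. (u \/ ~s) — u is true.
  19. (t \/ ~s \/ ~u) — t is true.
  20. (~s \/ ~p) — ~p is true.
  21. (~t \/ v \/ ~s) — v is true.
  22. (~s \/ ~q) — ~q is true.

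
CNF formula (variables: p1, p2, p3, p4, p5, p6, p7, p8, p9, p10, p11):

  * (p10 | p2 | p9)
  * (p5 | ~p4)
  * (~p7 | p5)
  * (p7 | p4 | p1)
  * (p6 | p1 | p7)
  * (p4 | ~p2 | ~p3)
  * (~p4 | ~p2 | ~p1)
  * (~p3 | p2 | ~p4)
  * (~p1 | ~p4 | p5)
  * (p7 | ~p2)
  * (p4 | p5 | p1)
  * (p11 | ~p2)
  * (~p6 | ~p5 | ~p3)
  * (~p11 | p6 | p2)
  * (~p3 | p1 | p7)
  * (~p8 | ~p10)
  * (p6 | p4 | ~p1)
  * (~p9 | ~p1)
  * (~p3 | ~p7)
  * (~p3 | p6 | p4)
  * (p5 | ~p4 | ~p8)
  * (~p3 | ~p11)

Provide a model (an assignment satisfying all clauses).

p1=T, p2=F, p3=F, p4=T, p5=T, p6=T, p7=F, p8=F, p9=F, p10=T, p11=F

Check each clause:
  1. (p2 | p10 | p9) — p10 is true.
  2. (p5 | ~p4) — p5 is true.
  3. (p5 | ~p7) — ~p7 is true.
  4. (p4 | p7 | p1) — p1 is true.
  5. (p7 | p6 | p1) — p1 is true.
  6. (p4 | ~p3 | ~p2) — p4 is true.
  7. (~p1 | ~p4 | ~p2) — ~p2 is true.
  8. (~p3 | ~p4 | p2) — ~p3 is true.
  9. (p5 | ~p4 | ~p1) — p5 is true.
  10. (~p2 | p7) — ~p2 is true.
  11. (p5 | p1 | p4) — p1 is true.
  12. (p11 | ~p2) — ~p2 is true.
  13. (~p6 | ~p5 | ~p3) — ~p3 is true.
  14. (p2 | p6 | ~p11) — ~p11 is true.
  15. (~p3 | p1 | p7) — p1 is true.
  16. (~p8 | ~p10) — ~p8 is true.
  17. (p6 | p4 | ~p1) — p4 is true.
  18. (~p9 | ~p1) — ~p9 is true.
  19. (~p3 | ~p7) — ~p7 is true.
  20. (p6 | p4 | ~p3) — p4 is true.
  21. (~p8 | p5 | ~p4) — ~p8 is true.
  22. (~p3 | ~p11) — ~p3 is true.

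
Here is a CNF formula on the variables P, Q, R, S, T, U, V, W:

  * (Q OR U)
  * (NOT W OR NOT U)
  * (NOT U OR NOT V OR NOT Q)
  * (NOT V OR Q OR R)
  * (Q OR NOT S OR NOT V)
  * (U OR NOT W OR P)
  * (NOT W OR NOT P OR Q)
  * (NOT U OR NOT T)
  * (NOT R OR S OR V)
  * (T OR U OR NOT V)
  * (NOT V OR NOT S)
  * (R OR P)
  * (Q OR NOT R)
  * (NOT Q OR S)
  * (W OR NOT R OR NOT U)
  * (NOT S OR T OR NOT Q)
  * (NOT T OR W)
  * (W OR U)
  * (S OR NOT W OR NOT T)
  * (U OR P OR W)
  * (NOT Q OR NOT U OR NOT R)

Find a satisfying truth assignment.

P = T, Q = F, R = F, S = T, T = F, U = T, V = F, W = F

Check each clause:
  1. (Q OR U) — U is true.
  2. (NOT W OR NOT U) — NOT W is true.
  3. (NOT Q OR NOT U OR NOT V) — NOT V is true.
  4. (Q OR NOT V OR R) — NOT V is true.
  5. (NOT V OR NOT S OR Q) — NOT V is true.
  6. (NOT W OR P OR U) — NOT W is true.
  7. (NOT P OR NOT W OR Q) — NOT W is true.
  8. (NOT U OR NOT T) — NOT T is true.
  9. (S OR NOT R OR V) — S is true.
  10. (T OR U OR NOT V) — NOT V is true.
  11. (NOT V OR NOT S) — NOT V is true.
  12. (R OR P) — P is true.
  13. (NOT R OR Q) — NOT R is true.
  14. (NOT Q OR S) — S is true.
  15. (NOT U OR W OR NOT R) — NOT R is true.
  16. (NOT S OR T OR NOT Q) — NOT Q is true.
  17. (W OR NOT T) — NOT T is true.
  18. (W OR U) — U is true.
  19. (NOT W OR NOT T OR S) — NOT W is true.
  20. (U OR P OR W) — P is true.
  21. (NOT U OR NOT R OR NOT Q) — NOT R is true.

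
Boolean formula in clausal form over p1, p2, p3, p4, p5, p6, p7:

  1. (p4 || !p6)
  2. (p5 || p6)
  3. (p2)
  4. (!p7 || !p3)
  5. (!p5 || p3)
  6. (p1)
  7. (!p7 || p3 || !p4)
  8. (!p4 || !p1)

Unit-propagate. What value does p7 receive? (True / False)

False

(p2) is a unit clause: p2 = True.
(p1) is a unit clause: p1 = True.
In (!p4 || !p1), !p1 is now false; !p4 must hold, so p4 = False.
(!p6 || p4) with p4 = False leaves only !p6, so p6 = False.
In (p5 || p6), p6 is now false; p5 must hold, so p5 = True.
In (!p5 || p3), !p5 is now false; p3 must hold, so p3 = True.
(!p3 || !p7): since p3 = True, the clause reduces to (!p7). p7 = False.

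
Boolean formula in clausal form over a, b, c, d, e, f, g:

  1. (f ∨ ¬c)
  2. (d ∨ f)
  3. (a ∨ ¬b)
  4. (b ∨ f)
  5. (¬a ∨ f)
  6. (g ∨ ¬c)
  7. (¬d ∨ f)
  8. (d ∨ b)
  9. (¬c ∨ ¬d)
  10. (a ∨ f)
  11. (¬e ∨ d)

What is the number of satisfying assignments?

Case analysis on f and d:
  f=1, d=1: e, g free; 3 ways for (a,b,c) × 2^2 = 12.
  f=1, d=0: remaining (a,b,c,e,g) ∈ {(1,1,0,0,0); (1,1,0,0,1); (1,1,1,0,1)} — 3.
  f=0, d=1: a clause becomes empty — 0.
  f=0, d=0: a clause becomes empty — 0.
Total: 12 + 3 + 0 + 0 = 15.

15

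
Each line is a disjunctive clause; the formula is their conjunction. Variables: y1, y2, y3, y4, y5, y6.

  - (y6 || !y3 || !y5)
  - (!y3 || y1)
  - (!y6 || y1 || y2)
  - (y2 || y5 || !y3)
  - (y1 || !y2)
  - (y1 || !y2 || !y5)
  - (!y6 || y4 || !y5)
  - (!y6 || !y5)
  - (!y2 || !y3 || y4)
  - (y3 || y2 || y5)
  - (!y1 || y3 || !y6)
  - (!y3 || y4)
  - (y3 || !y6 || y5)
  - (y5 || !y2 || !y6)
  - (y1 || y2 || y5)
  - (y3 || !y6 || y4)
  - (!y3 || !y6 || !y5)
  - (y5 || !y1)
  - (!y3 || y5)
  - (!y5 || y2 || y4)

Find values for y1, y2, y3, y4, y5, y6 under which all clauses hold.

y4 occurs only positively in the remaining clauses — set y4 = True.
Set y1 = False and propagate.
  then y3 is forced to False.
  then y2 is forced to False.
  then y6 is forced to False.
  then y5 is forced to True.

y1 = False  y2 = False  y3 = False  y4 = True  y5 = True  y6 = False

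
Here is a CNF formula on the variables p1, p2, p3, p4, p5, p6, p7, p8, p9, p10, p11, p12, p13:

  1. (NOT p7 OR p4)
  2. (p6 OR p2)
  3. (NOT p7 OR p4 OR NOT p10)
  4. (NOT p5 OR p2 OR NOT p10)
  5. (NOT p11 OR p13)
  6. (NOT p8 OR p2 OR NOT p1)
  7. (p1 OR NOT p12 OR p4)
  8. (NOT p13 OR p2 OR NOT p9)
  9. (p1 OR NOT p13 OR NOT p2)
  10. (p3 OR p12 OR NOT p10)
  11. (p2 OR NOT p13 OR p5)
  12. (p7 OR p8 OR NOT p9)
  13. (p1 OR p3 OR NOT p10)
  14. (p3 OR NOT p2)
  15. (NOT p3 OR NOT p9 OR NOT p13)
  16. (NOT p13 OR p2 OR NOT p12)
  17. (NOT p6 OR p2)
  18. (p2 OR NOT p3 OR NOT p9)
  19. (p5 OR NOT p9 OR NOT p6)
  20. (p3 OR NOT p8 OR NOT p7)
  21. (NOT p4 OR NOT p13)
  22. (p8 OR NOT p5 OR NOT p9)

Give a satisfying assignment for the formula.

p1=True, p2=True, p3=True, p4=True, p5=False, p6=False, p7=True, p8=False, p9=True, p10=False, p11=False, p12=False, p13=False

p10 occurs only negated in the remaining clauses — set p10 = False.
Pure literal: p11 appears only negated; assign p11 = False.
Try p1 = True.
For the remaining variables, p2 = True, p3 = True, p4 = True, p5 = False, p6 = False, p7 = True, p8 = False, p9 = True, p12 = False, p13 = False works.
Every clause has at least one true literal under this assignment.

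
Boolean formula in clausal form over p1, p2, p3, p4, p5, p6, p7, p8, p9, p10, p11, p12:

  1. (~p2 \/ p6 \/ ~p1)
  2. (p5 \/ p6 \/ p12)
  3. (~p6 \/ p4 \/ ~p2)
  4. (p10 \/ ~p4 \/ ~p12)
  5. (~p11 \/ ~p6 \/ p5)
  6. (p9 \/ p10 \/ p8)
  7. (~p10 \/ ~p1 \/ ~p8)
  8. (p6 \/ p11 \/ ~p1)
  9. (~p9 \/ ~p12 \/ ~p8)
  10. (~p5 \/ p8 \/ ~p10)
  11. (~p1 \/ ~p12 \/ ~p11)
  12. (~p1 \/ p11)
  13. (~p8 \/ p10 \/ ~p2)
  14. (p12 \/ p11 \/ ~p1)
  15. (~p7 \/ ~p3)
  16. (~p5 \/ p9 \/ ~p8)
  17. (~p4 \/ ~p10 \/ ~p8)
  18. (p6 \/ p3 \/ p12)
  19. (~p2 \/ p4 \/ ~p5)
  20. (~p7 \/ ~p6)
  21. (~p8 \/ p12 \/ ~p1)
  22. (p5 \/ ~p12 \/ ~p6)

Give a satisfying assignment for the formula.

p1=False  p2=True  p3=False  p4=True  p5=False  p6=False  p7=False  p8=False  p9=False  p10=True  p11=False  p12=True

Check each clause:
  1. (~p2 \/ ~p1 \/ p6) — ~p1 is true.
  2. (p12 \/ p5 \/ p6) — p12 is true.
  3. (~p2 \/ ~p6 \/ p4) — ~p6 is true.
  4. (p10 \/ ~p4 \/ ~p12) — p10 is true.
  5. (p5 \/ ~p6 \/ ~p11) — ~p11 is true.
  6. (p10 \/ p9 \/ p8) — p10 is true.
  7. (~p10 \/ ~p8 \/ ~p1) — ~p8 is true.
  8. (p11 \/ ~p1 \/ p6) — ~p1 is true.
  9. (~p9 \/ ~p8 \/ ~p12) — ~p8 is true.
  10. (p8 \/ ~p5 \/ ~p10) — ~p5 is true.
  11. (~p1 \/ ~p12 \/ ~p11) — ~p11 is true.
  12. (~p1 \/ p11) — ~p1 is true.
  13. (~p2 \/ p10 \/ ~p8) — ~p8 is true.
  14. (p12 \/ ~p1 \/ p11) — p12 is true.
  15. (~p3 \/ ~p7) — ~p7 is true.
  16. (~p5 \/ ~p8 \/ p9) — ~p8 is true.
  17. (~p8 \/ ~p10 \/ ~p4) — ~p8 is true.
  18. (p6 \/ p12 \/ p3) — p12 is true.
  19. (p4 \/ ~p2 \/ ~p5) — ~p5 is true.
  20. (~p7 \/ ~p6) — ~p7 is true.
  21. (p12 \/ ~p8 \/ ~p1) — ~p8 is true.
  22. (p5 \/ ~p12 \/ ~p6) — ~p6 is true.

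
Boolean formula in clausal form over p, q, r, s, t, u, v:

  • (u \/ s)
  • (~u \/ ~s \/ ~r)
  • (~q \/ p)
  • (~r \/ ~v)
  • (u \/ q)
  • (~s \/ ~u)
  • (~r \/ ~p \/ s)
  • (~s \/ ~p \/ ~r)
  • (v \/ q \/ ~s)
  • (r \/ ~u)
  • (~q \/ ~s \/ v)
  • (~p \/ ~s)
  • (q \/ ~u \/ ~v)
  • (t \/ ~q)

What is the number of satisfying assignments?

2

The models are:
  p=F q=F r=T s=F t=F u=T v=F
  p=F q=F r=T s=F t=T u=T v=F
Count: 2.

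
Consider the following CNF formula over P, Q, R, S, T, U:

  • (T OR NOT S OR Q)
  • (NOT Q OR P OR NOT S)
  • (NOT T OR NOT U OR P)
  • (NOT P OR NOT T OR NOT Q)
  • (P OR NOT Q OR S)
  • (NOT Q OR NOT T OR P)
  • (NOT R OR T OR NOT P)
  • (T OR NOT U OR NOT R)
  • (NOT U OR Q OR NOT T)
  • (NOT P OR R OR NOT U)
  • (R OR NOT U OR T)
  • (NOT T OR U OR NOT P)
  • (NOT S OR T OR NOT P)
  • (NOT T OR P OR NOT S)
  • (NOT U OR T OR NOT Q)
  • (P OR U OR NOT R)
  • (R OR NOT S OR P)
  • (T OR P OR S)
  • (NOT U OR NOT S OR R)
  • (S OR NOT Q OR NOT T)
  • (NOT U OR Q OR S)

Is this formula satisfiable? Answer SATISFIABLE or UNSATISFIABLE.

SATISFIABLE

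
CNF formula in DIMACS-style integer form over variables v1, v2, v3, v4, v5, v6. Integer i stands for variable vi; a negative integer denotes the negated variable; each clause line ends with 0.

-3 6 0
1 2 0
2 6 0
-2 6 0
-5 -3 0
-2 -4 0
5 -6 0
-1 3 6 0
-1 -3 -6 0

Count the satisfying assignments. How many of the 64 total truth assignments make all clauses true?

4

The models are:
  v1=F v2=T v3=F v4=F v5=T v6=T
  v1=T v2=F v3=F v4=F v5=T v6=T
  v1=T v2=F v3=F v4=T v5=T v6=T
  v1=T v2=T v3=F v4=F v5=T v6=T
That's 4 in total.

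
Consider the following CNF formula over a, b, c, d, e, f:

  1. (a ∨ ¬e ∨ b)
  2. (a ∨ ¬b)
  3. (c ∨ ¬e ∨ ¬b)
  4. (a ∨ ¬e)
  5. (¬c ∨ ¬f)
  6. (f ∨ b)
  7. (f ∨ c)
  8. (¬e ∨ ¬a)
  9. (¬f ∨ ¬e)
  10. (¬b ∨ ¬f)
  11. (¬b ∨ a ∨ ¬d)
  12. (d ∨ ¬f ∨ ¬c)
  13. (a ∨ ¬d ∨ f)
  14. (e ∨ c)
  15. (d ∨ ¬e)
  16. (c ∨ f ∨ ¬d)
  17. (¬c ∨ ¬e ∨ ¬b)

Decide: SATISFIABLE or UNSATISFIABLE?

Try a = True.
  then e is forced to False.
  then c is forced to True.
  then f is forced to False.
  then b is forced to True.
d is now unconstrained; take d = False.
Every clause has at least one true literal under this assignment.
So a = True, b = True, c = True, d = False, e = False, f = False is a satisfying assignment.

SATISFIABLE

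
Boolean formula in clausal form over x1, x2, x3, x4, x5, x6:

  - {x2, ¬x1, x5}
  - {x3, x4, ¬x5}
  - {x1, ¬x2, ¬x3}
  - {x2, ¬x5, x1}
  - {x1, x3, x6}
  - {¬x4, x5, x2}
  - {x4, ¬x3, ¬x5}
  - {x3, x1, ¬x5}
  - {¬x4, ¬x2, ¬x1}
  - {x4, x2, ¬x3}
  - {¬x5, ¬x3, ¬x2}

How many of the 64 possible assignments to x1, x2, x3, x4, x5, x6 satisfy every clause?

Case analysis on x2 and x3:
  x2=T, x3=T: remaining (x1,x4,x5,x6) ∈ {(T,F,F,F); (T,F,F,T)} — 2.
  x2=T, x3=F: remaining (x1,x4,x5,x6) ∈ {(F,F,F,T); (F,T,F,T); (T,F,F,F); (T,F,F,T)} — 4.
  x2=F, x3=T: remaining (x1,x4,x5,x6) ∈ {(T,T,T,F); (T,T,T,T)} — 2.
  x2=F, x3=F: remaining (x1,x4,x5,x6) ∈ {(F,F,F,T); (T,T,T,F); (T,T,T,T)} — 3.
Total: 2 + 4 + 2 + 3 = 11.

11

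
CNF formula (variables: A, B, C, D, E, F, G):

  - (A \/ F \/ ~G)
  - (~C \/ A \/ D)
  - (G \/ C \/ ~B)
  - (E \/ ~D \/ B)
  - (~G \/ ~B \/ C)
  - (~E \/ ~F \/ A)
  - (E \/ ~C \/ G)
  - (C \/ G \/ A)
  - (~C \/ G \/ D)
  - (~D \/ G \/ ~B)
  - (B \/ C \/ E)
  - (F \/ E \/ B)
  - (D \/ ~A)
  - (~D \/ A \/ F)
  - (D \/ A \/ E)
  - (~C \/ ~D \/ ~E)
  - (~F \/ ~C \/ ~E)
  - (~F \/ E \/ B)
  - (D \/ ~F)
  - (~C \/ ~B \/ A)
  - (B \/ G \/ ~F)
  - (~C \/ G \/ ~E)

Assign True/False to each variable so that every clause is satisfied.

A=T, B=F, C=F, D=T, E=T, F=T, G=T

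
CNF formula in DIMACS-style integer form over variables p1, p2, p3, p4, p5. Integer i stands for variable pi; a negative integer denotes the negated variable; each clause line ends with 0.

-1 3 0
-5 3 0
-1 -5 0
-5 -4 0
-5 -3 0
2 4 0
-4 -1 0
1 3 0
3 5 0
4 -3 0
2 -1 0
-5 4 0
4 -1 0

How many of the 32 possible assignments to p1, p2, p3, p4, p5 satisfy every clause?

2

The models are:
  p1=0 p2=0 p3=1 p4=1 p5=0
  p1=0 p2=1 p3=1 p4=1 p5=0
That's 2 in total.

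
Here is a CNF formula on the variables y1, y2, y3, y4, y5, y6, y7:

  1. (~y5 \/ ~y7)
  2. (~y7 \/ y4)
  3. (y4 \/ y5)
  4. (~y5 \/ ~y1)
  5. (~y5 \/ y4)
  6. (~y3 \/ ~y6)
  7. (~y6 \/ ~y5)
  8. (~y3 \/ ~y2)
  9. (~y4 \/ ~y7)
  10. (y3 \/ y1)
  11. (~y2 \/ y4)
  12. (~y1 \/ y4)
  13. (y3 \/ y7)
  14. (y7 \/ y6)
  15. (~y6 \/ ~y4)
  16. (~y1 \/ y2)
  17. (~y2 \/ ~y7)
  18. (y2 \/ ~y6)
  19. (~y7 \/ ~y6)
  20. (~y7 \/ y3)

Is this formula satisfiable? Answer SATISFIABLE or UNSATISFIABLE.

UNSATISFIABLE

y7 = True:
  propagation gives y5=False, y4=True; an empty clause results — contradiction.
y7 = False:
  propagation gives y3=True, y6=False; an empty clause results — contradiction.
Every branch closes, so no satisfying assignment exists.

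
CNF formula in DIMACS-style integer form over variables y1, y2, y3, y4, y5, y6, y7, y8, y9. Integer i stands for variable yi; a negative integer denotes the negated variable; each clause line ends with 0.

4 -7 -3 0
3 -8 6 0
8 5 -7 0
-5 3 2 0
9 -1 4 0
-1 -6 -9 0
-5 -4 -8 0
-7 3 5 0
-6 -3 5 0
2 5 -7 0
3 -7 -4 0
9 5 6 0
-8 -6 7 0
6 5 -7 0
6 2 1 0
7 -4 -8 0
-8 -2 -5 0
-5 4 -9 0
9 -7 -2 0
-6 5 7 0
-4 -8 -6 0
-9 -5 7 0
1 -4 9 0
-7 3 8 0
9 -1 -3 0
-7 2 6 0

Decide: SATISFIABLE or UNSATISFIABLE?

SATISFIABLE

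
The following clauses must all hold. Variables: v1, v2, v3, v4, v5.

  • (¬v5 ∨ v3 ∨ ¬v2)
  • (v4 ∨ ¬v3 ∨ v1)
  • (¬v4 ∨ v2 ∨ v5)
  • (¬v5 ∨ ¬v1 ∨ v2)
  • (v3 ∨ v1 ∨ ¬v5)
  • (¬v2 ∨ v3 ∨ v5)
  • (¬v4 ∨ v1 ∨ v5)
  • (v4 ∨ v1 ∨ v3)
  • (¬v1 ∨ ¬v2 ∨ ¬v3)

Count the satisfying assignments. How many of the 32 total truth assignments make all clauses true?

4

Satisfying assignments:
  v1=0 v2=0 v3=1 v4=1 v5=1
  v1=0 v2=1 v3=1 v4=1 v5=1
  v1=1 v2=0 v3=0 v4=0 v5=0
  v1=1 v2=0 v3=1 v4=0 v5=0
Count: 4.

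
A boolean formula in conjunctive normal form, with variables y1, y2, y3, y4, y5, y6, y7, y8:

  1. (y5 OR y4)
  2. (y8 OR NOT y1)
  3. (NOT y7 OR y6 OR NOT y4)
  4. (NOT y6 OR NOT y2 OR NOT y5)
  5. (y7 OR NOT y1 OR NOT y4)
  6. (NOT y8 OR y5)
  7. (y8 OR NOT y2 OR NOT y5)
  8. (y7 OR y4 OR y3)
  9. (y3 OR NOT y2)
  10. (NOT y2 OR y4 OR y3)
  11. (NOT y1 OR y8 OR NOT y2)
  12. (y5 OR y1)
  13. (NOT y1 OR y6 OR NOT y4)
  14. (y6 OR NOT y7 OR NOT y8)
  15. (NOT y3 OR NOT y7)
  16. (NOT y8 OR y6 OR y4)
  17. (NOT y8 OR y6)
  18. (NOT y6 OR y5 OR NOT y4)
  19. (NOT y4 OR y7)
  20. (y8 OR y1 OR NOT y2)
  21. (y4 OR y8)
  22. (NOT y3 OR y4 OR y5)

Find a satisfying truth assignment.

y1 = 0, y2 = 0, y3 = 0, y4 = 1, y5 = 1, y6 = 1, y7 = 1, y8 = 1

Check each clause:
  1. (y4 OR y5) — y4 is true.
  2. (y8 OR NOT y1) — y8 is true.
  3. (NOT y7 OR NOT y4 OR y6) — y6 is true.
  4. (NOT y2 OR NOT y5 OR NOT y6) — NOT y2 is true.
  5. (NOT y1 OR y7 OR NOT y4) — NOT y1 is true.
  6. (y5 OR NOT y8) — y5 is true.
  7. (y8 OR NOT y5 OR NOT y2) — y8 is true.
  8. (y3 OR y7 OR y4) — y4 is true.
  9. (y3 OR NOT y2) — NOT y2 is true.
  10. (NOT y2 OR y4 OR y3) — y4 is true.
  11. (NOT y2 OR NOT y1 OR y8) — y8 is true.
  12. (y5 OR y1) — y5 is true.
  13. (NOT y4 OR y6 OR NOT y1) — NOT y1 is true.
  14. (NOT y8 OR y6 OR NOT y7) — y6 is true.
  15. (NOT y3 OR NOT y7) — NOT y3 is true.
  16. (y6 OR y4 OR NOT y8) — y4 is true.
  17. (NOT y8 OR y6) — y6 is true.
  18. (NOT y4 OR y5 OR NOT y6) — y5 is true.
  19. (NOT y4 OR y7) — y7 is true.
  20. (y8 OR NOT y2 OR y1) — y8 is true.
  21. (y4 OR y8) — y8 is true.
  22. (NOT y3 OR y4 OR y5) — y5 is true.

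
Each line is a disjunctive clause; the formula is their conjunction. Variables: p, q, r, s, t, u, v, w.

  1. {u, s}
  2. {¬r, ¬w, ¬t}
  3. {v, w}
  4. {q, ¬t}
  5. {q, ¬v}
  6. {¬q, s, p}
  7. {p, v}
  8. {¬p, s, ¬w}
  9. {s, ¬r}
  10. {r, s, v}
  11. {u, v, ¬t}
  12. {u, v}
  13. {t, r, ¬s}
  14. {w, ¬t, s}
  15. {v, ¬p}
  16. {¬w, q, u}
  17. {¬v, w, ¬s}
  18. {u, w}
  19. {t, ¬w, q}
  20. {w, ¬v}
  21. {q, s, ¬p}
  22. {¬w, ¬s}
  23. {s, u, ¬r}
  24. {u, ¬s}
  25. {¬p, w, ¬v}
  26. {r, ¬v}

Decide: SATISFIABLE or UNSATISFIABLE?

UNSATISFIABLE

s = True:
  propagation gives w=False, v=True; an empty clause results — contradiction.
s = False:
  propagation gives u=True, r=False, v=True; an empty clause results — contradiction.
Every branch closes, so no satisfying assignment exists.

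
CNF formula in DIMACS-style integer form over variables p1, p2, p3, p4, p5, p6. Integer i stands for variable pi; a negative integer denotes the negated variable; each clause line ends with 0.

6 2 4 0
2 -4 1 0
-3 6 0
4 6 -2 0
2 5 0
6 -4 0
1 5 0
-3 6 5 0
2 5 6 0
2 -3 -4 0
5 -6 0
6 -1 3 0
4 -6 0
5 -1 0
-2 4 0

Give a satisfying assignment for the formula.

p1=False  p2=True  p3=True  p4=True  p5=True  p6=True

Check each clause:
  1. (p2 || p6 || p4) — p2 is true.
  2. (p2 || p1 || !p4) — p2 is true.
  3. (p6 || !p3) — p6 is true.
  4. (p6 || !p2 || p4) — p4 is true.
  5. (p5 || p2) — p2 is true.
  6. (!p4 || p6) — p6 is true.
  7. (p5 || p1) — p5 is true.
  8. (p5 || !p3 || p6) — p5 is true.
  9. (p2 || p5 || p6) — p2 is true.
  10. (!p4 || !p3 || p2) — p2 is true.
  11. (p5 || !p6) — p5 is true.
  12. (!p1 || p6 || p3) — p3 is true.
  13. (p4 || !p6) — p4 is true.
  14. (p5 || !p1) — p5 is true.
  15. (p4 || !p2) — p4 is true.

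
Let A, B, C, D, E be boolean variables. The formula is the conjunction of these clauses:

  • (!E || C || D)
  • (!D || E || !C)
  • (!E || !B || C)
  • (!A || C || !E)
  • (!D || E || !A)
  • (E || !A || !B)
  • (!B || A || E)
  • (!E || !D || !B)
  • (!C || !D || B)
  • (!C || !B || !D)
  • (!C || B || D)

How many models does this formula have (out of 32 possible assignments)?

6

The models are:
  A=F B=F C=F D=F E=F
  A=F B=F C=F D=T E=F
  A=F B=F C=F D=T E=T
  A=F B=T C=T D=F E=T
  A=T B=F C=F D=F E=F
  A=T B=T C=T D=F E=T
Count: 6.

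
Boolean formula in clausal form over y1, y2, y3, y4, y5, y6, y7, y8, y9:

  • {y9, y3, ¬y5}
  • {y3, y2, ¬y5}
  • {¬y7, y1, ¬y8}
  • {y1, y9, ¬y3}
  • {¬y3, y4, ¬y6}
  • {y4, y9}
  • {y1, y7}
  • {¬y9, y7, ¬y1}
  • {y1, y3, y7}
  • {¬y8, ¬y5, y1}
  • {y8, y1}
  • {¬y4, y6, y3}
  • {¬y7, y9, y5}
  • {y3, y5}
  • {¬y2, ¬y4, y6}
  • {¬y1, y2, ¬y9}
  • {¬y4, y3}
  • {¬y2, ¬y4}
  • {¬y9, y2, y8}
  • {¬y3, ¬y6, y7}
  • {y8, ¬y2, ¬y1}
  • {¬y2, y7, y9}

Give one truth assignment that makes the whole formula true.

Try y1 = True.
Set y2 = False and propagate.
  then y9 is forced to False.
  then y4 is forced to True.
  then y3 is forced to True.
The remaining clauses are satisfied by y5 = True, y6 = False, y7 = False, y8 = True.
Every clause has at least one true literal under this assignment.

y1=1, y2=0, y3=1, y4=1, y5=1, y6=0, y7=0, y8=1, y9=0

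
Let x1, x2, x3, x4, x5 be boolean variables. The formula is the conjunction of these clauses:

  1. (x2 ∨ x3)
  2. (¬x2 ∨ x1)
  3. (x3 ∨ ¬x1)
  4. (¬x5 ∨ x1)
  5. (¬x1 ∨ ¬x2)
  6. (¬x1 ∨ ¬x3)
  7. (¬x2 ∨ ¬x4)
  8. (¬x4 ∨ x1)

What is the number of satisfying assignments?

1

Satisfying assignments:
  x1=0 x2=0 x3=1 x4=0 x5=0
That's 1 in total.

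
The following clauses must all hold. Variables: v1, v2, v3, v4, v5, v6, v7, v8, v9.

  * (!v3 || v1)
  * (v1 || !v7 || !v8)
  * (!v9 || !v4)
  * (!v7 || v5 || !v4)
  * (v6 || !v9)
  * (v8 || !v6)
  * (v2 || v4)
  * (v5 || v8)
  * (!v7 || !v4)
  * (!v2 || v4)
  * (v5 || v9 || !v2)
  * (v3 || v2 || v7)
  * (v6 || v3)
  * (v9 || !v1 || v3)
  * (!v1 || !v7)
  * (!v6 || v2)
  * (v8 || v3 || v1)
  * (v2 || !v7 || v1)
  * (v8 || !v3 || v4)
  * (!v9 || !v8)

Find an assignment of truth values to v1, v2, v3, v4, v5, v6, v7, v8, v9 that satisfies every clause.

Pure literal: v5 appears only positively; assign v5 = True.
Branch on v1: take v1 = True.
  then v7 is forced to False.
The remaining clauses are satisfied by v2 = True, v3 = True, v4 = True, v6 = False, v8 = True, v9 = False.

v1=1, v2=1, v3=1, v4=1, v5=1, v6=0, v7=0, v8=1, v9=0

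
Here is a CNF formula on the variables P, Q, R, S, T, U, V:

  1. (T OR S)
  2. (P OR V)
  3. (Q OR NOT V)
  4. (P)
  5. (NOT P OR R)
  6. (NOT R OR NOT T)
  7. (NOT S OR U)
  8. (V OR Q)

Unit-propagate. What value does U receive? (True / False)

True

(P) stands alone — P = True.
In (NOT P OR R), NOT P is now false; R must hold, so R = True.
From (NOT T OR NOT R) and R = True: T = False.
From (T OR S) and T = False: S = True.
(NOT S OR U): since S = True, the clause reduces to (U). U = True.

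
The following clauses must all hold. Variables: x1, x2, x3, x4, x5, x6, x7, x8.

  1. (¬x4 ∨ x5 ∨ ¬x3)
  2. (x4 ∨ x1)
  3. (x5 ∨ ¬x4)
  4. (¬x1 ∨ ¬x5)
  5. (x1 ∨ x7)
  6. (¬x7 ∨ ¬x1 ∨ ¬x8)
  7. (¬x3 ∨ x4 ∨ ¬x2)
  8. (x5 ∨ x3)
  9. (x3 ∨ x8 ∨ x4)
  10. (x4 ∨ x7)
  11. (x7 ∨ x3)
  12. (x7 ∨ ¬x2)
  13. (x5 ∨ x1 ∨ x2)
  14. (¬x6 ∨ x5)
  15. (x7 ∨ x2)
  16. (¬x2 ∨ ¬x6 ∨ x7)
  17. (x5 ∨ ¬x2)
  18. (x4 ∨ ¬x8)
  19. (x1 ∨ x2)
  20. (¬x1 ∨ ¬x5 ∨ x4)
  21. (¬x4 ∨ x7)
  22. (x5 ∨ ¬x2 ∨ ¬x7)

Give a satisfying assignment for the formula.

x1=False, x2=True, x3=False, x4=True, x5=True, x6=True, x7=True, x8=False

Check each clause:
  1. (¬x3 ∨ x5 ∨ ¬x4) — x5 is true.
  2. (x1 ∨ x4) — x4 is true.
  3. (x5 ∨ ¬x4) — x5 is true.
  4. (¬x5 ∨ ¬x1) — ¬x1 is true.
  5. (x1 ∨ x7) — x7 is true.
  6. (¬x1 ∨ ¬x7 ∨ ¬x8) — ¬x8 is true.
  7. (¬x2 ∨ ¬x3 ∨ x4) — x4 is true.
  8. (x5 ∨ x3) — x5 is true.
  9. (x8 ∨ x4 ∨ x3) — x4 is true.
  10. (x7 ∨ x4) — x4 is true.
  11. (x7 ∨ x3) — x7 is true.
  12. (x7 ∨ ¬x2) — x7 is true.
  13. (x5 ∨ x1 ∨ x2) — x2 is true.
  14. (x5 ∨ ¬x6) — x5 is true.
  15. (x2 ∨ x7) — x2 is true.
  16. (¬x6 ∨ x7 ∨ ¬x2) — x7 is true.
  17. (¬x2 ∨ x5) — x5 is true.
  18. (x4 ∨ ¬x8) — ¬x8 is true.
  19. (x1 ∨ x2) — x2 is true.
  20. (¬x1 ∨ x4 ∨ ¬x5) — x4 is true.
  21. (x7 ∨ ¬x4) — x7 is true.
  22. (¬x7 ∨ ¬x2 ∨ x5) — x5 is true.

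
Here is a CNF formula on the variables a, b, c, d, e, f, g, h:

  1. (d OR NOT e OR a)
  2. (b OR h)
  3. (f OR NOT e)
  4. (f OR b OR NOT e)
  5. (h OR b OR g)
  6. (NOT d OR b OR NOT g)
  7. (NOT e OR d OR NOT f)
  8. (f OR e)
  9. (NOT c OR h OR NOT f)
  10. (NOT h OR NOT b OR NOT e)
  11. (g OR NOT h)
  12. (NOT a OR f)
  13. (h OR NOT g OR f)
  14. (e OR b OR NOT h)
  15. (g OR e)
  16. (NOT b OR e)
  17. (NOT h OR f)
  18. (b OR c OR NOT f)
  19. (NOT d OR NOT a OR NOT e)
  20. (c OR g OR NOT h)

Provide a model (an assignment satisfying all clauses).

a=F  b=T  c=F  d=T  e=T  f=T  g=T  h=F

Try a = False.
Set b = True and propagate.
  then e is forced to True.
  then d is forced to True.
  then f is forced to True.
  then h is forced to False.
  then c is forced to False.
g is now unconstrained; take g = True.
Every clause has at least one true literal under this assignment.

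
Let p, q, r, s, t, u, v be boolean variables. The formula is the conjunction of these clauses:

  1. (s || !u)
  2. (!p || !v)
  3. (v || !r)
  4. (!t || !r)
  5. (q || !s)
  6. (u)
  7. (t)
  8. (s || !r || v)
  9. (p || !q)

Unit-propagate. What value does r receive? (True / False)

(u) stands alone — u = True.
From (s || !u) and u = True: s = True.
(!s || q) with s = True leaves only q, so q = True.
(t) is a unit clause: t = True.
(!t || !r) with t = True leaves only !r, so r = False.

False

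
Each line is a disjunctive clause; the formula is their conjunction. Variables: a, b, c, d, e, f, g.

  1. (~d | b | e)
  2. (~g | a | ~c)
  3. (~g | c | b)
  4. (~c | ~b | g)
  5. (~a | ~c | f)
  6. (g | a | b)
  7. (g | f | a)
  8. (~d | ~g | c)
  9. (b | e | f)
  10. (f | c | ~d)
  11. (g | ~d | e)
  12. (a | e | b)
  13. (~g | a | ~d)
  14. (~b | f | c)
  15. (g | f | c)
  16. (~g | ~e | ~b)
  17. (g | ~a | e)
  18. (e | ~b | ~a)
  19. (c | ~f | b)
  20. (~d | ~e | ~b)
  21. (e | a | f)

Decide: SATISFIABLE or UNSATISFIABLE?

SATISFIABLE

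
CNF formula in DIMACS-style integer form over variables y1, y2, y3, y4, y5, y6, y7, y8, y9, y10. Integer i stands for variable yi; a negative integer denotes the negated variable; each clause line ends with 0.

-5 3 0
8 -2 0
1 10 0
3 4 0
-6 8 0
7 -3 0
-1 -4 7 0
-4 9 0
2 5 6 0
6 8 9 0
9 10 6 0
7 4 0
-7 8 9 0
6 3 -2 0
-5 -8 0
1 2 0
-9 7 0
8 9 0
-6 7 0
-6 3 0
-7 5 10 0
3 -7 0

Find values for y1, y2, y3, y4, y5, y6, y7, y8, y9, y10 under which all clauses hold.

y1=True, y2=True, y3=True, y4=False, y5=False, y6=False, y7=True, y8=True, y9=False, y10=True

Pure literal: y10 appears only positively; assign y10 = True.
Try y1 = True.
Try y2 = True.
  then y8 is forced to True.
  then y5 is forced to False.
For the remaining variables, y3 = True, y4 = False, y6 = False, y7 = True, y9 = False works.
Every clause has at least one true literal under this assignment.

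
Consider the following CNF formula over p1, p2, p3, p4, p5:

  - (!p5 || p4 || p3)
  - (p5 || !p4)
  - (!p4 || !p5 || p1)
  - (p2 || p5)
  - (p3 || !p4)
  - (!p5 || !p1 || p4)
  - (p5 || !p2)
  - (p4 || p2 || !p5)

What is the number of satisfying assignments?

3

The models are:
  p1=0 p2=1 p3=1 p4=0 p5=1
  p1=1 p2=0 p3=1 p4=1 p5=1
  p1=1 p2=1 p3=1 p4=1 p5=1
That's 3 in total.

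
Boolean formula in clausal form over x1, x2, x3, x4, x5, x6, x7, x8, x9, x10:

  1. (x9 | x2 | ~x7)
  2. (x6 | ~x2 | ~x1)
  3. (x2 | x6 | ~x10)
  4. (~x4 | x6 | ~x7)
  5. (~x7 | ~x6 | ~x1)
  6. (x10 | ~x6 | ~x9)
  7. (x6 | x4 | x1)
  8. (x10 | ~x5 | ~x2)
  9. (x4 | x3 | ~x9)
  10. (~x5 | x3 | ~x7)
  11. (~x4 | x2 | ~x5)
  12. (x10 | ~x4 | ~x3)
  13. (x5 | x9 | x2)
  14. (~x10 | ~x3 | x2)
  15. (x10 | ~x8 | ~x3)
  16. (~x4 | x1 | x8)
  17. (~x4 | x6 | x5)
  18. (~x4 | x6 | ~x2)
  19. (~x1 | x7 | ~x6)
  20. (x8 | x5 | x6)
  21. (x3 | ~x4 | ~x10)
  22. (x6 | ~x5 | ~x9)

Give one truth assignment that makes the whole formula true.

x1 = False, x2 = True, x3 = False, x4 = False, x5 = False, x6 = True, x7 = False, x8 = True, x9 = False, x10 = False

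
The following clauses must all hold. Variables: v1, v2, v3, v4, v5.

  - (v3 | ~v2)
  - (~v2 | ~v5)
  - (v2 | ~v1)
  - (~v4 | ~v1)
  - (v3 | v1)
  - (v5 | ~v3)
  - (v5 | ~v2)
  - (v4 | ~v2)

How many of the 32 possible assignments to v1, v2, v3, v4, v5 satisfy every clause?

Satisfying assignments:
  v1=0 v2=0 v3=1 v4=0 v5=1
  v1=0 v2=0 v3=1 v4=1 v5=1
Count: 2.

2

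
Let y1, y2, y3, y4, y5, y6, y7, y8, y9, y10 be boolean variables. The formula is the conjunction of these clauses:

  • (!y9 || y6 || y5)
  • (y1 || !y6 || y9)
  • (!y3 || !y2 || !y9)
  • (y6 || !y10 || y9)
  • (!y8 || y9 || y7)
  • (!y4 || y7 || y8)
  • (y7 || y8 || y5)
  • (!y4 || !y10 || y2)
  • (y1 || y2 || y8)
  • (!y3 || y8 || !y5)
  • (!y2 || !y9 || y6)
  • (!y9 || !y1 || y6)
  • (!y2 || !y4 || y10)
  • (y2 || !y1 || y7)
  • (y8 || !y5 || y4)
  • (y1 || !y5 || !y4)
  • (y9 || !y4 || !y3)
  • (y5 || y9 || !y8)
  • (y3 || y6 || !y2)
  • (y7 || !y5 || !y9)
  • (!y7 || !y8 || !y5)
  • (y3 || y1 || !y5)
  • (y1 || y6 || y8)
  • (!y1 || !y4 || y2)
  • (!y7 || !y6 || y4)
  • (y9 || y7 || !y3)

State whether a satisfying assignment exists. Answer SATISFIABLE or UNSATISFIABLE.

SATISFIABLE

Set y1 = True and propagate.
For the remaining variables, y2 = False, y3 = True, y4 = False, y5 = False, y6 = False, y7 = True, y8 = False, y9 = False, y10 = False works.
Every clause has at least one true literal under this assignment.
So y1 = True, y2 = False, y3 = True, y4 = False, y5 = False, y6 = False, y7 = True, y8 = False, y9 = False, y10 = False is a satisfying assignment.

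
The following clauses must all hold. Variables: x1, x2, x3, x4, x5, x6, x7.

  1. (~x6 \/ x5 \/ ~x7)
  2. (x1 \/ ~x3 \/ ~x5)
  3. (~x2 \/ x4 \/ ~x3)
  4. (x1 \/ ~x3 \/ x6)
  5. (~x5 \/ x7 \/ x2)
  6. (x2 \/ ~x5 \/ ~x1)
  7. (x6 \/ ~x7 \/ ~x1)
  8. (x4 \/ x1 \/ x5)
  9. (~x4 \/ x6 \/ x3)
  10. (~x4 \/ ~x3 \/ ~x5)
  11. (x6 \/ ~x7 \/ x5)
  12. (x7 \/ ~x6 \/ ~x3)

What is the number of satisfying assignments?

25

Split on x5, then x3.
  x5=1, x3=1: a clause becomes empty — 0.
  x5=1, x3=0: 14 of the 32 assignments to (x1,x2,x4,x6,x7) work.
  x5=0, x3=1: remaining (x1,x2,x4,x6,x7) ∈ {(1,0,0,0,0); (1,0,1,0,0); (1,1,1,0,0)} — 3.
  x5=0, x3=0: x2 free; 4 ways for (x1,x4,x6,x7) × 2^1 = 8.
Total: 0 + 14 + 3 + 8 = 25.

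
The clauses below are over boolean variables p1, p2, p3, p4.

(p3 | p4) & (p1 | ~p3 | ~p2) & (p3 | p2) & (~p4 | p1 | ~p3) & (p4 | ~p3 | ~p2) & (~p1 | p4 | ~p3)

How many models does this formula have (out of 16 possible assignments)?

Satisfying assignments:
  p1=F p2=F p3=T p4=F
  p1=F p2=T p3=F p4=T
  p1=T p2=F p3=T p4=T
  p1=T p2=T p3=F p4=T
  p1=T p2=T p3=T p4=T
Count: 5.

5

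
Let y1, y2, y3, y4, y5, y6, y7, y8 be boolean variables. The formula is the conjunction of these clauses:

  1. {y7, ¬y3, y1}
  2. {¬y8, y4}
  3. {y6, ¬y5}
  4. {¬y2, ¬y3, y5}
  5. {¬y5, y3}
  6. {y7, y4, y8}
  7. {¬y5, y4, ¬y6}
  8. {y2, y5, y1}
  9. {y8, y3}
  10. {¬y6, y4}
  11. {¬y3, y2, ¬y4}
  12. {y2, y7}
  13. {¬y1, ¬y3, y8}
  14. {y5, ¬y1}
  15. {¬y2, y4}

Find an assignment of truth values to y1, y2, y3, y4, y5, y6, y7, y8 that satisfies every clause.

y1 = F, y2 = T, y3 = T, y4 = T, y5 = T, y6 = T, y7 = T, y8 = F

Check each clause:
  1. {¬y3, y7, y1} — y7 is true.
  2. {¬y8, y4} — ¬y8 is true.
  3. {¬y5, y6} — y6 is true.
  4. {¬y3, ¬y2, y5} — y5 is true.
  5. {¬y5, y3} — y3 is true.
  6. {y4, y7, y8} — y4 is true.
  7. {y4, ¬y5, ¬y6} — y4 is true.
  8. {y5, y2, y1} — y2 is true.
  9. {y3, y8} — y3 is true.
  10. {y4, ¬y6} — y4 is true.
  11. {¬y3, ¬y4, y2} — y2 is true.
  12. {y2, y7} — y2 is true.
  13. {¬y1, y8, ¬y3} — ¬y1 is true.
  14. {¬y1, y5} — y5 is true.
  15. {y4, ¬y2} — y4 is true.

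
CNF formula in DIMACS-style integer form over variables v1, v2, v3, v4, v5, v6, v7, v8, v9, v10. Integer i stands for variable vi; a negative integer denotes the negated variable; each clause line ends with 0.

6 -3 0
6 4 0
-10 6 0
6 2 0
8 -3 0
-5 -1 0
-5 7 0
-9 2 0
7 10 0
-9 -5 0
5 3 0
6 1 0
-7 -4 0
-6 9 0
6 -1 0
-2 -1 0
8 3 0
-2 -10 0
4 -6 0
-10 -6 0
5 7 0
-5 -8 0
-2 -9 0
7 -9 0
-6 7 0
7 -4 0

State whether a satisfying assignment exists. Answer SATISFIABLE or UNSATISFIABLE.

UNSATISFIABLE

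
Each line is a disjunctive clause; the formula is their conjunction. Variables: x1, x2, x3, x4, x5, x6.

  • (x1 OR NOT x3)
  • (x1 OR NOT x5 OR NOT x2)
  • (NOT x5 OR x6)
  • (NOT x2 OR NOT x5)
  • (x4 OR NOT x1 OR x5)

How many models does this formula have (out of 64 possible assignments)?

22

Case analysis on x5 and x1:
  x5=1, x1=1: remaining (x2,x3,x4,x6) ∈ {(0,0,0,1); (0,0,1,1); (0,1,0,1); (0,1,1,1)} — 4.
  x5=1, x1=0: remaining (x2,x3,x4,x6) ∈ {(0,0,0,1); (0,0,1,1)} — 2.
  x5=0, x1=1: forces x4=1; x2, x3, x6 free → 2^3 = 8.
  x5=0, x1=0: forces x3=0; x2, x4, x6 free → 2^3 = 8.
Total: 4 + 2 + 8 + 8 = 22.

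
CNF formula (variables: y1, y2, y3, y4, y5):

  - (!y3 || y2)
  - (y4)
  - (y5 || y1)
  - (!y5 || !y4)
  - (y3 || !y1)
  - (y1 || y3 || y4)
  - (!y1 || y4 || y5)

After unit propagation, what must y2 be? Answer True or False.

True

Unit clause (y4) sets y4 = True.
From (!y4 || !y5) and y4 = True: y5 = False.
(y5 || y1) with y5 = False leaves only y1, so y1 = True.
(y3 || !y1) with y1 = True leaves only y3, so y3 = True.
(y2 || !y3): since y3 = True, the clause reduces to (y2). y2 = True.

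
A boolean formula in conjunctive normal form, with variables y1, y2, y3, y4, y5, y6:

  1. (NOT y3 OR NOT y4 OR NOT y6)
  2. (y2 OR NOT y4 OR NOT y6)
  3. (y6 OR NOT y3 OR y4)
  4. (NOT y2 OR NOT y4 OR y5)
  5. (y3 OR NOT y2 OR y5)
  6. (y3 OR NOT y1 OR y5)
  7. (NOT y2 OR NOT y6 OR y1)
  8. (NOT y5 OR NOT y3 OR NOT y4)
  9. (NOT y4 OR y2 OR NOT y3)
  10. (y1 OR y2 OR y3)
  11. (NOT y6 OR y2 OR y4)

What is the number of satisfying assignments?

Split on y2, then y3.
  y2=1, y3=1: remaining (y1,y4,y5,y6) ∈ {(1,0,0,1); (1,0,1,1)} — 2.
  y2=1, y3=0: y4 free; 3 ways for (y1,y5,y6) × 2^1 = 6.
  y2=0, y3=1: a clause becomes empty — 0.
  y2=0, y3=0: remaining (y1,y4,y5,y6) ∈ {(1,0,1,0); (1,1,1,0)} — 2.
Total: 2 + 6 + 0 + 2 = 10.

10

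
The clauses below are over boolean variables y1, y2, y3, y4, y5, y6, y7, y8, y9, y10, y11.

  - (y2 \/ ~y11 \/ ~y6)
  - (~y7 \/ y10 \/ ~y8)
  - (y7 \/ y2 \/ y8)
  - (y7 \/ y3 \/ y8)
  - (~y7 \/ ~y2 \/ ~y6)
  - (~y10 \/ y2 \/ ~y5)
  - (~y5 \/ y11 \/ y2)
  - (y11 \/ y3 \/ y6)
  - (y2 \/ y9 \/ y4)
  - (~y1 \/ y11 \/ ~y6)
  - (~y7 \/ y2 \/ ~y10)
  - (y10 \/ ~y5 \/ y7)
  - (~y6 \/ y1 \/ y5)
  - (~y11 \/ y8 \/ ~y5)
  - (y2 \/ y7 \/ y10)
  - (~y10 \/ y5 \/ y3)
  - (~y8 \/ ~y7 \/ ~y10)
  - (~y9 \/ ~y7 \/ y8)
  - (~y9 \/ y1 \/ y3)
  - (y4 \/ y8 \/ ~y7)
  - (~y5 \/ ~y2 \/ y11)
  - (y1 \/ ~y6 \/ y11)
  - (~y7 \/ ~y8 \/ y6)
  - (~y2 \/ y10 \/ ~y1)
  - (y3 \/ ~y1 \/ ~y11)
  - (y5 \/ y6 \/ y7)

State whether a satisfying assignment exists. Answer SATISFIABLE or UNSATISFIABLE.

SATISFIABLE

Pure literal: y3 appears only positively; assign y3 = True.
Set y1 = True and propagate.
Set y2 = True and propagate.
  then y10 is forced to True.
Branch on y4: take y4 = False.
For the remaining variables, y5 = False, y6 = True, y7 = False, y8 = True, y9 = True, y11 = True works.
So y1 = True, y2 = True, y3 = True, y4 = False, y5 = False, y6 = True, y7 = False, y8 = True, y9 = True, y10 = True, y11 = True is a satisfying assignment.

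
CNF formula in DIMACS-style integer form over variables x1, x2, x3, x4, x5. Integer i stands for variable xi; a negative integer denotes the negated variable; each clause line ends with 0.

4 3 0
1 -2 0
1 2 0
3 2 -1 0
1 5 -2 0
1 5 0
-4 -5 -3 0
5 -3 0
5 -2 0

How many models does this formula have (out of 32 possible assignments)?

3

Satisfying assignments:
  x1=1 x2=0 x3=1 x4=0 x5=1
  x1=1 x2=1 x3=0 x4=1 x5=1
  x1=1 x2=1 x3=1 x4=0 x5=1
That's 3 in total.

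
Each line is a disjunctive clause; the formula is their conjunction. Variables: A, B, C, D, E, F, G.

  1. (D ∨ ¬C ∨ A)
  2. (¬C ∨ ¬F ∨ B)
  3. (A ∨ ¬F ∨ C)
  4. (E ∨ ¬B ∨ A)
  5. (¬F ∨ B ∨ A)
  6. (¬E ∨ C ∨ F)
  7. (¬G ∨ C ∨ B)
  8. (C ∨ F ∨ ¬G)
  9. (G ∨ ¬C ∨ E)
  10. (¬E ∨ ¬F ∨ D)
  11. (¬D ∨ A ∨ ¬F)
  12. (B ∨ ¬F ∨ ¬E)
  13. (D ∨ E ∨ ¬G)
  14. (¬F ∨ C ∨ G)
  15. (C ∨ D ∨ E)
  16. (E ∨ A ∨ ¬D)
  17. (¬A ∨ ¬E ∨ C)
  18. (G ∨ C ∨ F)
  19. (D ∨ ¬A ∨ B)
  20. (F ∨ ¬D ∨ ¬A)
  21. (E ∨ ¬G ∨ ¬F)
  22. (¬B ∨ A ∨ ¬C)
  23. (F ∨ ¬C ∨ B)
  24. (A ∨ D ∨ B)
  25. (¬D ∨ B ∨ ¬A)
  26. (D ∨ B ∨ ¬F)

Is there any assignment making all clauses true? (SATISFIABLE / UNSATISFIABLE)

SATISFIABLE

Try A = True.
For the remaining variables, B = True, C = True, D = False, E = True, F = False, G = True works.
So A = 1  B = 1  C = 1  D = 0  E = 1  F = 0  G = 1 is a satisfying assignment.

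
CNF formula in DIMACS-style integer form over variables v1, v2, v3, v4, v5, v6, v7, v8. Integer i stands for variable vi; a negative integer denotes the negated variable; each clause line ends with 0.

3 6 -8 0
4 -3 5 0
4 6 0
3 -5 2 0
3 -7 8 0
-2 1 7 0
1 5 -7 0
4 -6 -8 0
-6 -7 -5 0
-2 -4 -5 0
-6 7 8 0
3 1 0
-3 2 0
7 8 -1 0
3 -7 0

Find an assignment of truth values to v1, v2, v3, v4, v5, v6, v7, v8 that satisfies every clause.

Try v1 = True.
Branch on v2: take v2 = True.
Branch on v3: take v3 = True.
For the remaining variables, v4 = True, v5 = False, v6 = False, v7 = True, v8 = False works.
Every clause has at least one true literal under this assignment.

v1=T, v2=T, v3=T, v4=T, v5=F, v6=F, v7=T, v8=F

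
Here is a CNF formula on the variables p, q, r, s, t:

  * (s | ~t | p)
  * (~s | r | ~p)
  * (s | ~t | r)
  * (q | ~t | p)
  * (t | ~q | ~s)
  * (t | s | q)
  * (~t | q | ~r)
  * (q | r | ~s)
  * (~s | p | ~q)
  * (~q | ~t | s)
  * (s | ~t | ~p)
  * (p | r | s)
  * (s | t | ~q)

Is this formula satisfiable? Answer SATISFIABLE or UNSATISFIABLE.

Set p = False and propagate.
The remaining clauses are satisfied by q = False, r = True, s = True, t = False.
Every clause has at least one true literal under this assignment.
So p=False, q=False, r=True, s=True, t=False is a satisfying assignment.

SATISFIABLE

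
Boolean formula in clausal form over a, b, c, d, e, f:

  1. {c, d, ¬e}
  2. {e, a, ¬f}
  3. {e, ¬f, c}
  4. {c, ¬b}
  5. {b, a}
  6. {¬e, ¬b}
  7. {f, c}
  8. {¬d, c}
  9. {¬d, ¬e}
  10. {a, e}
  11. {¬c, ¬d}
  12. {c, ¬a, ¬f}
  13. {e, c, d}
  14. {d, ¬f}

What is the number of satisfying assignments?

Satisfying assignments:
  a=T b=F c=T d=F e=F f=F
  a=T b=F c=T d=F e=T f=F
  a=T b=T c=T d=F e=F f=F
That's 3 in total.

3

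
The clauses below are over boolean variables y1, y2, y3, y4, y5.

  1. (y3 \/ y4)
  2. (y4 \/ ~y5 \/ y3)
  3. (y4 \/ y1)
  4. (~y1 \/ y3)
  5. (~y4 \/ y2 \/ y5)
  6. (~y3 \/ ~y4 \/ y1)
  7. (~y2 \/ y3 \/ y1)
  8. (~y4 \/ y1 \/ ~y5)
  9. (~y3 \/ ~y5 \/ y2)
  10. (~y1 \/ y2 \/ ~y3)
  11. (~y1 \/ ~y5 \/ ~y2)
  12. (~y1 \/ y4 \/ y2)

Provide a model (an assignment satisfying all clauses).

y1=True, y2=True, y3=True, y4=False, y5=False

Try y1 = True.
  then y3 is forced to True.
  then y2 is forced to True.
  then y5 is forced to False.
y4 is now unconstrained; take y4 = False.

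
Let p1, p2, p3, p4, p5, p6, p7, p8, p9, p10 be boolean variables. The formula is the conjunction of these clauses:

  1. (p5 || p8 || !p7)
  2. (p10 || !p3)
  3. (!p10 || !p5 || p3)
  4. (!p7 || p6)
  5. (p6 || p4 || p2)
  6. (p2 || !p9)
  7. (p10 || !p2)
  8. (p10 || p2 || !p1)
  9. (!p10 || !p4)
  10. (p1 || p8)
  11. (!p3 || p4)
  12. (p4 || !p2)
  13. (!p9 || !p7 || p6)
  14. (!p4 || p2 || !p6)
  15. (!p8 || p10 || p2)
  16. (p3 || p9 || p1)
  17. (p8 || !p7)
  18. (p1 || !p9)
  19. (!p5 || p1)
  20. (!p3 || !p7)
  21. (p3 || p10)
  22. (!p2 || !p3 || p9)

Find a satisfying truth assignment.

p1 = 1, p2 = 0, p3 = 0, p4 = 0, p5 = 0, p6 = 1, p7 = 0, p8 = 0, p9 = 0, p10 = 1

p7 occurs only negated in the remaining clauses — set p7 = False.
Try p1 = True.
Try p2 = False.
  then p9 is forced to False.
  then p10 is forced to True.
  then p4 is forced to False.
  then p6 is forced to True.
  then p3 is forced to False.
  then p5 is forced to False.
p8 is now unconstrained; take p8 = False.
Check each clause:
  1. (p8 || p5 || !p7) — !p7 is true.
  2. (p10 || !p3) — p10 is true.
  3. (p3 || !p5 || !p10) — !p5 is true.
  4. (p6 || !p7) — !p7 is true.
  5. (p2 || p4 || p6) — p6 is true.
  6. (p2 || !p9) — !p9 is true.
  7. (!p2 || p10) — p10 is true.
  8. (p10 || p2 || !p1) — p10 is true.
  9. (!p4 || !p10) — !p4 is true.
  10. (p1 || p8) — p1 is true.
  11. (p4 || !p3) — !p3 is true.
  12. (!p2 || p4) — !p2 is true.
  13. (!p9 || p6 || !p7) — !p7 is true.
  14. (!p4 || p2 || !p6) — !p4 is true.
  15. (p10 || p2 || !p8) — !p8 is true.
  16. (p1 || p3 || p9) — p1 is true.
  17. (!p7 || p8) — !p7 is true.
  18. (!p9 || p1) — p1 is true.
  19. (p1 || !p5) — p1 is true.
  20. (!p3 || !p7) — !p7 is true.
  21. (p10 || p3) — p10 is true.
  22. (!p2 || p9 || !p3) — !p3 is true.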